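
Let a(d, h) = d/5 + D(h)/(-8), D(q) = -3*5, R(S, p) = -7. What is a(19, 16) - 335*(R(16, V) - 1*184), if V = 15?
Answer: 2559627/40 ≈ 63991.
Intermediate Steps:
D(q) = -15
a(d, h) = 15/8 + d/5 (a(d, h) = d/5 - 15/(-8) = d*(⅕) - 15*(-⅛) = d/5 + 15/8 = 15/8 + d/5)
a(19, 16) - 335*(R(16, V) - 1*184) = (15/8 + (⅕)*19) - 335*(-7 - 1*184) = (15/8 + 19/5) - 335*(-7 - 184) = 227/40 - 335*(-191) = 227/40 + 63985 = 2559627/40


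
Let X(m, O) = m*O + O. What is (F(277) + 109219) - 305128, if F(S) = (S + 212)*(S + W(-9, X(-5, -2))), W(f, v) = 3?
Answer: -58989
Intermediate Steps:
X(m, O) = O + O*m (X(m, O) = O*m + O = O + O*m)
F(S) = (3 + S)*(212 + S) (F(S) = (S + 212)*(S + 3) = (212 + S)*(3 + S) = (3 + S)*(212 + S))
(F(277) + 109219) - 305128 = ((636 + 277**2 + 215*277) + 109219) - 305128 = ((636 + 76729 + 59555) + 109219) - 305128 = (136920 + 109219) - 305128 = 246139 - 305128 = -58989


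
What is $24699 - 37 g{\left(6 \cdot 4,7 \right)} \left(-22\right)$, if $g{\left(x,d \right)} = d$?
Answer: $30397$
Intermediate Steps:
$24699 - 37 g{\left(6 \cdot 4,7 \right)} \left(-22\right) = 24699 - 37 \cdot 7 \left(-22\right) = 24699 - 259 \left(-22\right) = 24699 - -5698 = 24699 + 5698 = 30397$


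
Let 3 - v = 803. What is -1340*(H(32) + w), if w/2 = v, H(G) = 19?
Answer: 2118540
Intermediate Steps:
v = -800 (v = 3 - 1*803 = 3 - 803 = -800)
w = -1600 (w = 2*(-800) = -1600)
-1340*(H(32) + w) = -1340*(19 - 1600) = -1340*(-1581) = 2118540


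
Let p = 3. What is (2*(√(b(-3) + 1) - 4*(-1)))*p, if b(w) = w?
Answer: 24 + 6*I*√2 ≈ 24.0 + 8.4853*I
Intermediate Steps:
(2*(√(b(-3) + 1) - 4*(-1)))*p = (2*(√(-3 + 1) - 4*(-1)))*3 = (2*(√(-2) + 4))*3 = (2*(I*√2 + 4))*3 = (2*(4 + I*√2))*3 = (8 + 2*I*√2)*3 = 24 + 6*I*√2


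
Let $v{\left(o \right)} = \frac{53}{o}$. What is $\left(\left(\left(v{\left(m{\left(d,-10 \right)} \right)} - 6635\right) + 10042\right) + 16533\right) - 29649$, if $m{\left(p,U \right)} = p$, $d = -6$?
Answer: $- \frac{58307}{6} \approx -9717.8$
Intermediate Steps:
$\left(\left(\left(v{\left(m{\left(d,-10 \right)} \right)} - 6635\right) + 10042\right) + 16533\right) - 29649 = \left(\left(\left(\frac{53}{-6} - 6635\right) + 10042\right) + 16533\right) - 29649 = \left(\left(\left(53 \left(- \frac{1}{6}\right) - 6635\right) + 10042\right) + 16533\right) - 29649 = \left(\left(\left(- \frac{53}{6} - 6635\right) + 10042\right) + 16533\right) - 29649 = \left(\left(- \frac{39863}{6} + 10042\right) + 16533\right) - 29649 = \left(\frac{20389}{6} + 16533\right) - 29649 = \frac{119587}{6} - 29649 = - \frac{58307}{6}$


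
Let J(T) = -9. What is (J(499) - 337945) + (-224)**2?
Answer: -287778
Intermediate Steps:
(J(499) - 337945) + (-224)**2 = (-9 - 337945) + (-224)**2 = -337954 + 50176 = -287778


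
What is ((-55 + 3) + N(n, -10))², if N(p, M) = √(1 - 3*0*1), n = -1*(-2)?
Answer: 2601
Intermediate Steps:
n = 2
N(p, M) = 1 (N(p, M) = √(1 + 0*1) = √(1 + 0) = √1 = 1)
((-55 + 3) + N(n, -10))² = ((-55 + 3) + 1)² = (-52 + 1)² = (-51)² = 2601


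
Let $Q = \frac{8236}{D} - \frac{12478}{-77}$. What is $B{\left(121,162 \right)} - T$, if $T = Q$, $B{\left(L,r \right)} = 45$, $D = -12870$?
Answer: $- \frac{5243779}{45045} \approx -116.41$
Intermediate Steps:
$Q = \frac{7270804}{45045}$ ($Q = \frac{8236}{-12870} - \frac{12478}{-77} = 8236 \left(- \frac{1}{12870}\right) - - \frac{12478}{77} = - \frac{4118}{6435} + \frac{12478}{77} = \frac{7270804}{45045} \approx 161.41$)
$T = \frac{7270804}{45045} \approx 161.41$
$B{\left(121,162 \right)} - T = 45 - \frac{7270804}{45045} = - \frac{5243779}{45045}$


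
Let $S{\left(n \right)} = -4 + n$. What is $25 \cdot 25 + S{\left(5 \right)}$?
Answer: $626$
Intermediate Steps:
$25 \cdot 25 + S{\left(5 \right)} = 25 \cdot 25 + \left(-4 + 5\right) = 625 + 1 = 626$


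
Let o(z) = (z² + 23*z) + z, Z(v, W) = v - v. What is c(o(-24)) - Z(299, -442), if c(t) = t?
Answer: 0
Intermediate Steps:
Z(v, W) = 0
o(z) = z² + 24*z
c(o(-24)) - Z(299, -442) = -24*(24 - 24) - 1*0 = -24*0 + 0 = 0 + 0 = 0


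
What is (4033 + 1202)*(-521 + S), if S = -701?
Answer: -6397170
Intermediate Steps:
(4033 + 1202)*(-521 + S) = (4033 + 1202)*(-521 - 701) = 5235*(-1222) = -6397170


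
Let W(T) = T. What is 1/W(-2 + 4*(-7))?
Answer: -1/30 ≈ -0.033333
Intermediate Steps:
1/W(-2 + 4*(-7)) = 1/(-2 + 4*(-7)) = 1/(-2 - 28) = 1/(-30) = -1/30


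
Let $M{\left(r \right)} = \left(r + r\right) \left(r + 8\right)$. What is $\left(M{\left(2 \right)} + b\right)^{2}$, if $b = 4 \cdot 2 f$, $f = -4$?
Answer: $64$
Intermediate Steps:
$M{\left(r \right)} = 2 r \left(8 + r\right)$
$b = -32$ ($b = 4 \cdot 2 \left(-4\right) = 8 \left(-4\right) = -32$)
$\left(M{\left(2 \right)} + b\right)^{2} = \left(2 \cdot 2 \left(8 + 2\right) - 32\right)^{2} = \left(2 \cdot 2 \cdot 10 - 32\right)^{2} = \left(40 - 32\right)^{2} = 8^{2} = 64$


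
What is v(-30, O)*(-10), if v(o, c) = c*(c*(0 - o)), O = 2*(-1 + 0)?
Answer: -1200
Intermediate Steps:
O = -2 (O = 2*(-1) = -2)
v(o, c) = -o*c² (v(o, c) = c*(c*(-o)) = c*(-c*o) = -o*c²)
v(-30, O)*(-10) = -1*(-30)*(-2)²*(-10) = -1*(-30)*4*(-10) = 120*(-10) = -1200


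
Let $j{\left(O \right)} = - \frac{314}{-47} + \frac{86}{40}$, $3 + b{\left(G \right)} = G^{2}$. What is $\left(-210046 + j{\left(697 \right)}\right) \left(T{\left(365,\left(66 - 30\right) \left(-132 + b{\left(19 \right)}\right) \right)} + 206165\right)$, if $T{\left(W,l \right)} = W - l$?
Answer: $- \frac{19584953643983}{470} \approx -4.167 \cdot 10^{10}$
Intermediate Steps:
$b{\left(G \right)} = -3 + G^{2}$
$j{\left(O \right)} = \frac{8301}{940}$ ($j{\left(O \right)} = \left(-314\right) \left(- \frac{1}{47}\right) + 86 \cdot \frac{1}{40} = \frac{314}{47} + \frac{43}{20} = \frac{8301}{940}$)
$\left(-210046 + j{\left(697 \right)}\right) \left(T{\left(365,\left(66 - 30\right) \left(-132 + b{\left(19 \right)}\right) \right)} + 206165\right) = \left(-210046 + \frac{8301}{940}\right) \left(\left(365 - \left(66 - 30\right) \left(-132 - \left(3 - 19^{2}\right)\right)\right) + 206165\right) = - \frac{197434939 \left(\left(365 - 36 \left(-132 + \left(-3 + 361\right)\right)\right) + 206165\right)}{940} = - \frac{197434939 \left(\left(365 - 36 \left(-132 + 358\right)\right) + 206165\right)}{940} = - \frac{197434939 \left(\left(365 - 36 \cdot 226\right) + 206165\right)}{940} = - \frac{197434939 \left(\left(365 - 8136\right) + 206165\right)}{940} = - \frac{197434939 \left(-7771 + 206165\right)}{940} = \left(- \frac{197434939}{940}\right) 198394 = - \frac{19584953643983}{470}$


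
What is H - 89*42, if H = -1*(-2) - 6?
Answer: -3742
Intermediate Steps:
H = -4 (H = 2 - 6 = -4)
H - 89*42 = -4 - 89*42 = -4 - 3738 = -3742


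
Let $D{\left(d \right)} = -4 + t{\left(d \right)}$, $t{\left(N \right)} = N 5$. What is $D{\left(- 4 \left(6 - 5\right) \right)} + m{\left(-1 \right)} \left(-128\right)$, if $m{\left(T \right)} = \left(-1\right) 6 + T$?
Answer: $872$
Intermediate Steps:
$t{\left(N \right)} = 5 N$
$D{\left(d \right)} = -4 + 5 d$
$m{\left(T \right)} = -6 + T$
$D{\left(- 4 \left(6 - 5\right) \right)} + m{\left(-1 \right)} \left(-128\right) = \left(-4 + 5 \left(- 4 \left(6 - 5\right)\right)\right) + \left(-6 - 1\right) \left(-128\right) = \left(-4 + 5 \left(\left(-4\right) 1\right)\right) - -896 = \left(-4 + 5 \left(-4\right)\right) + 896 = \left(-4 - 20\right) + 896 = -24 + 896 = 872$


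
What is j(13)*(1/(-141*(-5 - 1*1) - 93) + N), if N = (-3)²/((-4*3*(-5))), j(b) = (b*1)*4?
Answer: 29627/3765 ≈ 7.8691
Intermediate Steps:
j(b) = 4*b (j(b) = b*4 = 4*b)
N = 3/20 (N = 9/((-12*(-5))) = 9/60 = 9*(1/60) = 3/20 ≈ 0.15000)
j(13)*(1/(-141*(-5 - 1*1) - 93) + N) = (4*13)*(1/(-141*(-5 - 1*1) - 93) + 3/20) = 52*(1/(-141*(-5 - 1) - 93) + 3/20) = 52*(1/(-141*(-6) - 93) + 3/20) = 52*(1/(846 - 93) + 3/20) = 52*(1/753 + 3/20) = 52*(2279/15060) = 29627/3765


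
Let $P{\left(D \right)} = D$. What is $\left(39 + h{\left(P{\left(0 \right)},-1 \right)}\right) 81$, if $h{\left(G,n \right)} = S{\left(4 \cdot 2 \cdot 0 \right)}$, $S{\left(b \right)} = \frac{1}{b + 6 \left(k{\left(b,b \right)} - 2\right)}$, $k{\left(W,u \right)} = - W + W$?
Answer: $\frac{12609}{4} \approx 3152.3$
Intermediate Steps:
$k{\left(W,u \right)} = 0$
$S{\left(b \right)} = \frac{1}{-12 + b}$ ($S{\left(b \right)} = \frac{1}{b + 6 \left(0 - 2\right)} = \frac{1}{b + 6 \left(-2\right)} = \frac{1}{b - 12} = \frac{1}{-12 + b}$)
$h{\left(G,n \right)} = - \frac{1}{12}$ ($h{\left(G,n \right)} = \frac{1}{-12 + 4 \cdot 2 \cdot 0} = \frac{1}{-12 + 8 \cdot 0} = \frac{1}{-12 + 0} = \frac{1}{-12} = - \frac{1}{12}$)
$\left(39 + h{\left(P{\left(0 \right)},-1 \right)}\right) 81 = \left(39 - \frac{1}{12}\right) 81 = \frac{467}{12} \cdot 81 = \frac{12609}{4}$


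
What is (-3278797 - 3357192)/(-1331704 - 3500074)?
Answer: 6635989/4831778 ≈ 1.3734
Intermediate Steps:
(-3278797 - 3357192)/(-1331704 - 3500074) = -6635989/(-4831778) = -6635989*(-1/4831778) = 6635989/4831778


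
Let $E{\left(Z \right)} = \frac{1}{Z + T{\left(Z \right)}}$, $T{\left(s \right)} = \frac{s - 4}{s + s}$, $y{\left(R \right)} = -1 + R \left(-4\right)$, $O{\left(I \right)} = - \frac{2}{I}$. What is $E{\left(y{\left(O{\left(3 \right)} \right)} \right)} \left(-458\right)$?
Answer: $- \frac{13740}{29} \approx -473.79$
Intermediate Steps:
$y{\left(R \right)} = -1 - 4 R$
$T{\left(s \right)} = \frac{-4 + s}{2 s}$
$E{\left(Z \right)} = \frac{1}{Z + \frac{-4 + Z}{2 Z}}$
$E{\left(y{\left(O{\left(3 \right)} \right)} \right)} \left(-458\right) = \frac{2 \left(-1 - 4 \left(- \frac{2}{3}\right)\right)}{-4 - \left(1 + 4 \left(- \frac{2}{3}\right)\right) + 2 \left(-1 - 4 \left(- \frac{2}{3}\right)\right)^{2}} \left(-458\right) = \frac{2 \left(-1 - 4 \left(\left(-2\right) \frac{1}{3}\right)\right)}{-4 - \left(1 + 4 \left(\left(-2\right) \frac{1}{3}\right)\right) + 2 \left(-1 - 4 \left(\left(-2\right) \frac{1}{3}\right)\right)^{2}} \left(-458\right) = \frac{2 \left(-1 - - \frac{8}{3}\right)}{-4 - - \frac{5}{3} + 2 \left(-1 - - \frac{8}{3}\right)^{2}} \left(-458\right) = \frac{2 \left(-1 + \frac{8}{3}\right)}{-4 + \left(-1 + \frac{8}{3}\right) + 2 \left(-1 + \frac{8}{3}\right)^{2}} \left(-458\right) = 2 \cdot \frac{5}{3} \frac{1}{-4 + \frac{5}{3} + 2 \left(\frac{5}{3}\right)^{2}} \left(-458\right) = 2 \cdot \frac{5}{3} \frac{1}{-4 + \frac{5}{3} + 2 \cdot \frac{25}{9}} \left(-458\right) = 2 \cdot \frac{5}{3} \frac{1}{-4 + \frac{5}{3} + \frac{50}{9}} \left(-458\right) = 2 \cdot \frac{5}{3} \frac{1}{\frac{29}{9}} \left(-458\right) = 2 \cdot \frac{5}{3} \cdot \frac{9}{29} \left(-458\right) = \frac{30}{29} \left(-458\right) = - \frac{13740}{29}$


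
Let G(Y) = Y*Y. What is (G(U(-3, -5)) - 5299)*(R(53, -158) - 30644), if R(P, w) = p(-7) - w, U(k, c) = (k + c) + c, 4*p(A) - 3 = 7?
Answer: 156380355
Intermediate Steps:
p(A) = 5/2 (p(A) = 3/4 + (1/4)*7 = 3/4 + 7/4 = 5/2)
U(k, c) = k + 2*c (U(k, c) = (c + k) + c = k + 2*c)
G(Y) = Y**2
R(P, w) = 5/2 - w
(G(U(-3, -5)) - 5299)*(R(53, -158) - 30644) = ((-3 + 2*(-5))**2 - 5299)*((5/2 - 1*(-158)) - 30644) = ((-3 - 10)**2 - 5299)*((5/2 + 158) - 30644) = ((-13)**2 - 5299)*(321/2 - 30644) = (169 - 5299)*(-60967/2) = -5130*(-60967/2) = 156380355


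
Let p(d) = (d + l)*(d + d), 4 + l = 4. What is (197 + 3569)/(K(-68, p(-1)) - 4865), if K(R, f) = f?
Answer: -3766/4863 ≈ -0.77442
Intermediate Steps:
l = 0 (l = -4 + 4 = 0)
p(d) = 2*d² (p(d) = (d + 0)*(d + d) = d*(2*d) = 2*d²)
(197 + 3569)/(K(-68, p(-1)) - 4865) = (197 + 3569)/(2*(-1)² - 4865) = 3766/(2*1 - 4865) = 3766/(2 - 4865) = 3766/(-4863) = 3766*(-1/4863) = -3766/4863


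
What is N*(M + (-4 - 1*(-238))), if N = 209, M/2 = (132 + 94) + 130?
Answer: 197714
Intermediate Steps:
M = 712 (M = 2*((132 + 94) + 130) = 2*(226 + 130) = 2*356 = 712)
N*(M + (-4 - 1*(-238))) = 209*(712 + (-4 - 1*(-238))) = 209*(712 + (-4 + 238)) = 209*(712 + 234) = 209*946 = 197714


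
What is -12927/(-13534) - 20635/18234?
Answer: -10890793/61694739 ≈ -0.17653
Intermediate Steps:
-12927/(-13534) - 20635/18234 = -12927*(-1/13534) - 20635*1/18234 = 12927/13534 - 20635/18234 = -10890793/61694739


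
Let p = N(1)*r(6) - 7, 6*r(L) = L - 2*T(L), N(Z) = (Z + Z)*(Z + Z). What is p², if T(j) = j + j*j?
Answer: 3481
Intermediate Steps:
T(j) = j + j²
N(Z) = 4*Z² (N(Z) = (2*Z)*(2*Z) = 4*Z²)
r(L) = L/6 - L*(1 + L)/3 (r(L) = (L - 2*L*(1 + L))/6 = L/6 - L*(1 + L)/3)
p = -59 (p = (4*1²)*((⅙)*6*(-1 - 2*6)) - 7 = (4*1)*((⅙)*6*(-1 - 12)) - 7 = 4*((⅙)*6*(-13)) - 7 = 4*(-13) - 7 = -52 - 7 = -59)
p² = (-59)² = 3481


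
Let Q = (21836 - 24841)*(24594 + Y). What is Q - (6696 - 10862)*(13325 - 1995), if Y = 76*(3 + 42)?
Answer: -36981290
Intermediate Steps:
Y = 3420 (Y = 76*45 = 3420)
Q = -84182070 (Q = (21836 - 24841)*(24594 + 3420) = -3005*28014 = -84182070)
Q - (6696 - 10862)*(13325 - 1995) = -84182070 - (6696 - 10862)*(13325 - 1995) = -84182070 - (-4166)*11330 = -84182070 - 1*(-47200780) = -84182070 + 47200780 = -36981290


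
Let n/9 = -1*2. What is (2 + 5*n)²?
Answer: 7744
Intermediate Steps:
n = -18 (n = 9*(-1*2) = 9*(-2) = -18)
(2 + 5*n)² = (2 + 5*(-18))² = (2 - 90)² = (-88)² = 7744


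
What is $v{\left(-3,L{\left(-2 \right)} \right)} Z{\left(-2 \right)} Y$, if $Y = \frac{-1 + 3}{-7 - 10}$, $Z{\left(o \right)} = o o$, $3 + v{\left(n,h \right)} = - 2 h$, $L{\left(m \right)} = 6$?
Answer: $\frac{120}{17} \approx 7.0588$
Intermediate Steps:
$v{\left(n,h \right)} = -3 - 2 h$
$Z{\left(o \right)} = o^{2}$
$Y = - \frac{2}{17}$ ($Y = \frac{2}{-17} = 2 \left(- \frac{1}{17}\right) = - \frac{2}{17} \approx -0.11765$)
$v{\left(-3,L{\left(-2 \right)} \right)} Z{\left(-2 \right)} Y = \left(-3 - 12\right) \left(-2\right)^{2} \left(- \frac{2}{17}\right) = \left(-3 - 12\right) 4 \left(- \frac{2}{17}\right) = \left(-15\right) 4 \left(- \frac{2}{17}\right) = \left(-60\right) \left(- \frac{2}{17}\right) = \frac{120}{17}$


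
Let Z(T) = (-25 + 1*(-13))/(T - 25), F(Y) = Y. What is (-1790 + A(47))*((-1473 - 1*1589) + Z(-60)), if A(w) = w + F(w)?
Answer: 441353472/85 ≈ 5.1924e+6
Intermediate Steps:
Z(T) = -38/(-25 + T) (Z(T) = (-25 - 13)/(-25 + T) = -38/(-25 + T))
A(w) = 2*w (A(w) = w + w = 2*w)
(-1790 + A(47))*((-1473 - 1*1589) + Z(-60)) = (-1790 + 2*47)*((-1473 - 1*1589) - 38/(-25 - 60)) = (-1790 + 94)*((-1473 - 1589) - 38/(-85)) = -1696*(-3062 - 38*(-1/85)) = -1696*(-3062 + 38/85) = -1696*(-260232/85) = 441353472/85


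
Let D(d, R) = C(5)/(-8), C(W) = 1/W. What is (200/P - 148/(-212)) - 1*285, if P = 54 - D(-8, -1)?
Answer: -32137948/114533 ≈ -280.60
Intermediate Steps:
D(d, R) = -1/40 (D(d, R) = 1/(5*(-8)) = (⅕)*(-⅛) = -1/40)
P = 2161/40 (P = 54 - 1*(-1/40) = 54 + 1/40 = 2161/40 ≈ 54.025)
(200/P - 148/(-212)) - 1*285 = (200/(2161/40) - 148/(-212)) - 1*285 = (200*(40/2161) - 148*(-1/212)) - 285 = (8000/2161 + 37/53) - 285 = 503957/114533 - 285 = -32137948/114533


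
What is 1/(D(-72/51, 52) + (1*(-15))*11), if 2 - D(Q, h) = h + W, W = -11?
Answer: -1/204 ≈ -0.0049020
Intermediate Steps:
D(Q, h) = 13 - h (D(Q, h) = 2 - (h - 11) = 2 - (-11 + h) = 2 + (11 - h) = 13 - h)
1/(D(-72/51, 52) + (1*(-15))*11) = 1/((13 - 1*52) + (1*(-15))*11) = 1/((13 - 52) - 15*11) = 1/(-39 - 165) = 1/(-204) = -1/204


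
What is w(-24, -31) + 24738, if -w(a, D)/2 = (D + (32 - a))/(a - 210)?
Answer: 2894371/117 ≈ 24738.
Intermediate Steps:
w(a, D) = -2*(32 + D - a)/(-210 + a) (w(a, D) = -2*(D + (32 - a))/(a - 210) = -2*(32 + D - a)/(-210 + a))
w(-24, -31) + 24738 = 2*(-32 - 24 - 1*(-31))/(-210 - 24) + 24738 = 2*(-32 - 24 + 31)/(-234) + 24738 = 2*(-1/234)*(-25) + 24738 = 25/117 + 24738 = 2894371/117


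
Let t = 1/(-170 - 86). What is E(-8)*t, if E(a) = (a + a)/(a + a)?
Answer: -1/256 ≈ -0.0039063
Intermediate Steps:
t = -1/256 (t = 1/(-256) = -1/256 ≈ -0.0039063)
E(a) = 1 (E(a) = (2*a)/((2*a)) = (2*a)*(1/(2*a)) = 1)
E(-8)*t = 1*(-1/256) = -1/256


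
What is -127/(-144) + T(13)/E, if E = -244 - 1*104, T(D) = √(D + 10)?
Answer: 127/144 - √23/348 ≈ 0.86816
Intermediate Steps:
T(D) = √(10 + D)
E = -348 (E = -244 - 104 = -348)
-127/(-144) + T(13)/E = -127/(-144) + √(10 + 13)/(-348) = -127*(-1/144) + √23*(-1/348) = 127/144 - √23/348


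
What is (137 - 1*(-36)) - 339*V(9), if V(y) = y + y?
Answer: -5929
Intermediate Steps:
V(y) = 2*y
(137 - 1*(-36)) - 339*V(9) = (137 - 1*(-36)) - 678*9 = (137 + 36) - 339*18 = 173 - 6102 = -5929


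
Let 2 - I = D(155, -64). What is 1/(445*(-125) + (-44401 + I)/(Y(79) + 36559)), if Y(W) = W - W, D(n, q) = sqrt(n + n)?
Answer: -37173899969333/2067843331558111383 + 36559*sqrt(310)/4135686663116222766 ≈ -1.7977e-5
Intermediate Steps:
D(n, q) = sqrt(2)*sqrt(n) (D(n, q) = sqrt(2*n) = sqrt(2)*sqrt(n))
Y(W) = 0
I = 2 - sqrt(310) (I = 2 - sqrt(2)*sqrt(155) = 2 - sqrt(310) ≈ -15.607)
1/(445*(-125) + (-44401 + I)/(Y(79) + 36559)) = 1/(445*(-125) + (-44401 + (2 - sqrt(310)))/(0 + 36559)) = 1/(-55625 + (-44399 - sqrt(310))/36559) = 1/(-55625 + (-44399 - sqrt(310))*(1/36559)) = 1/(-55625 + (-44399/36559 - sqrt(310)/36559)) = 1/(-2033638774/36559 - sqrt(310)/36559)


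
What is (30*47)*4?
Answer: 5640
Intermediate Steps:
(30*47)*4 = 1410*4 = 5640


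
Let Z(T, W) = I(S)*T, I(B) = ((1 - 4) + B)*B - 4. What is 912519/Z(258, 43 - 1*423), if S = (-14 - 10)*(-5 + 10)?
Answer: 304173/1269016 ≈ 0.23969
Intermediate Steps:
S = -120 (S = -24*5 = -120)
I(B) = -4 + B*(-3 + B) (I(B) = (-3 + B)*B - 4 = B*(-3 + B) - 4 = -4 + B*(-3 + B))
Z(T, W) = 14756*T (Z(T, W) = (-4 + (-120)² - 3*(-120))*T = (-4 + 14400 + 360)*T = 14756*T)
912519/Z(258, 43 - 1*423) = 912519/((14756*258)) = 912519/3807048 = 912519*(1/3807048) = 304173/1269016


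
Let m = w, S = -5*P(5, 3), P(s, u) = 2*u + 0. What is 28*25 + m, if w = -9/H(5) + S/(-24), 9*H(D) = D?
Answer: 13701/20 ≈ 685.05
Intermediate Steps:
H(D) = D/9
P(s, u) = 2*u
S = -30 (S = -10*3 = -5*6 = -30)
w = -299/20 (w = -9/((1/9)*5) - 30/(-24) = -9/5/9 - 30*(-1/24) = -9*9/5 + 5/4 = -81/5 + 5/4 = -299/20 ≈ -14.950)
m = -299/20 ≈ -14.950
28*25 + m = 28*25 - 299/20 = 700 - 299/20 = 13701/20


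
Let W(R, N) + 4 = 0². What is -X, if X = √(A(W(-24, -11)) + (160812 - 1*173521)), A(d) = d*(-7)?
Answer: -3*I*√1409 ≈ -112.61*I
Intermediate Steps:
W(R, N) = -4 (W(R, N) = -4 + 0² = -4 + 0 = -4)
A(d) = -7*d
X = 3*I*√1409 (X = √(-7*(-4) + (160812 - 1*173521)) = √(28 + (160812 - 173521)) = √(28 - 12709) = √(-12681) = 3*I*√1409 ≈ 112.61*I)
-X = -3*I*√1409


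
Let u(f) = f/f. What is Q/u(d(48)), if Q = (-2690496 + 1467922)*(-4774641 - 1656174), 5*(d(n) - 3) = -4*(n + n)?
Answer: 7862147217810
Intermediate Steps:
d(n) = 3 - 8*n/5 (d(n) = 3 + (-4*(n + n))/5 = 3 + (-8*n)/5 = 3 - 8*n/5)
u(f) = 1
Q = 7862147217810 (Q = -1222574*(-6430815) = 7862147217810)
Q/u(d(48)) = 7862147217810/1 = 7862147217810*1 = 7862147217810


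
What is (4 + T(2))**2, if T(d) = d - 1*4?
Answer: 4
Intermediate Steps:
T(d) = -4 + d (T(d) = d - 4 = -4 + d)
(4 + T(2))**2 = (4 + (-4 + 2))**2 = (4 - 2)**2 = 2**2 = 4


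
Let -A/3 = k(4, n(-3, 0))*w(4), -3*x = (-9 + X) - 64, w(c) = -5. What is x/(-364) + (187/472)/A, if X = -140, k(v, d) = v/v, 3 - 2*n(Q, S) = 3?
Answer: -108653/644280 ≈ -0.16864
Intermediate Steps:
n(Q, S) = 0 (n(Q, S) = 3/2 - ½*3 = 3/2 - 3/2 = 0)
k(v, d) = 1
x = 71 (x = -((-9 - 140) - 64)/3 = -(-149 - 64)/3 = -⅓*(-213) = 71)
A = 15 (A = -3*(-5) = 15)
x/(-364) + (187/472)/A = 71/(-364) + (187/472)/15 = 71*(-1/364) + (187*(1/472))*(1/15) = -71/364 + (187/472)*(1/15) = -71/364 + 187/7080 = -108653/644280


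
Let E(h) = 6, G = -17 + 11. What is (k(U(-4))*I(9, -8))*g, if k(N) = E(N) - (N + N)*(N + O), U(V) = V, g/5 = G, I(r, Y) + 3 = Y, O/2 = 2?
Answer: 1980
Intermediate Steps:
O = 4 (O = 2*2 = 4)
I(r, Y) = -3 + Y
G = -6
g = -30 (g = 5*(-6) = -30)
k(N) = 6 - 2*N*(4 + N) (k(N) = 6 - (N + N)*(N + 4) = 6 - 2*N*(4 + N))
(k(U(-4))*I(9, -8))*g = ((6 - 8*(-4) - 2*(-4)²)*(-3 - 8))*(-30) = ((6 + 32 - 2*16)*(-11))*(-30) = ((6 + 32 - 32)*(-11))*(-30) = (6*(-11))*(-30) = -66*(-30) = 1980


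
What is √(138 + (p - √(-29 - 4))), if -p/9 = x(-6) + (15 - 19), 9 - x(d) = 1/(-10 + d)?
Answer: √(1479 - 16*I*√33)/4 ≈ 9.6191 - 0.2986*I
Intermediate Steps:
x(d) = 9 - 1/(-10 + d)
p = -729/16 (p = -9*((-91 + 9*(-6))/(-10 - 6) + (15 - 19)) = -9*((-91 - 54)/(-16) - 4) = -9*(-1/16*(-145) - 4) = -9*(145/16 - 4) = -9*81/16 = -729/16 ≈ -45.563)
√(138 + (p - √(-29 - 4))) = √(138 + (-729/16 - √(-29 - 4))) = √(138 + (-729/16 - √(-33))) = √(138 + (-729/16 - I*√33)) = √(1479/16 - I*√33)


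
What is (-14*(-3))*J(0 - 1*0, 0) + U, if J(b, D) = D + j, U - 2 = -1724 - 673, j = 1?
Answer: -2353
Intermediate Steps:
U = -2395 (U = 2 + (-1724 - 673) = 2 - 2397 = -2395)
J(b, D) = 1 + D (J(b, D) = D + 1 = 1 + D)
(-14*(-3))*J(0 - 1*0, 0) + U = (-14*(-3))*(1 + 0) - 2395 = 42*1 - 2395 = 42 - 2395 = -2353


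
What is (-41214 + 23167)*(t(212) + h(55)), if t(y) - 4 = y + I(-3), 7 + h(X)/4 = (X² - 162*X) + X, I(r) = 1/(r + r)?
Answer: 2504797271/6 ≈ 4.1747e+8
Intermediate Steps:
I(r) = 1/(2*r)
h(X) = -28 - 644*X + 4*X² (h(X) = -28 + 4*((X² - 162*X) + X) = -28 + 4*(X² - 161*X) = -28 + (-644*X + 4*X²) = -28 - 644*X + 4*X²)
t(y) = 23/6 + y (t(y) = 4 + (y + (½)/(-3)) = 4 + (y + (½)*(-⅓)) = 4 + (y - ⅙) = 4 + (-⅙ + y) = 23/6 + y)
(-41214 + 23167)*(t(212) + h(55)) = (-41214 + 23167)*((23/6 + 212) + (-28 - 644*55 + 4*55²)) = -18047*(1295/6 + (-28 - 35420 + 4*3025)) = -18047*(1295/6 + (-28 - 35420 + 12100)) = -18047*(1295/6 - 23348) = -18047*(-138793/6) = 2504797271/6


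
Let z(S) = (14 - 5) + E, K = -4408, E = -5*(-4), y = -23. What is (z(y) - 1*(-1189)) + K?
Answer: -3190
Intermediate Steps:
E = 20
z(S) = 29 (z(S) = (14 - 5) + 20 = 9 + 20 = 29)
(z(y) - 1*(-1189)) + K = (29 - 1*(-1189)) - 4408 = (29 + 1189) - 4408 = 1218 - 4408 = -3190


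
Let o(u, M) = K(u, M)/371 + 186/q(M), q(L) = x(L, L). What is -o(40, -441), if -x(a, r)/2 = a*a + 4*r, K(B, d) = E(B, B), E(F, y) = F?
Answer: -365437/3404667 ≈ -0.10733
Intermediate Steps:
K(B, d) = B
x(a, r) = -8*r - 2*a² (x(a, r) = -2*(a*a + 4*r) = -2*(a² + 4*r) = -8*r - 2*a²)
q(L) = -8*L - 2*L²
o(u, M) = u/371 + 93/(M*(-4 - M)) (o(u, M) = u/371 + 186/((2*M*(-4 - M))) = u*(1/371) + 186*(1/(2*M*(-4 - M))) = u/371 + 93/(M*(-4 - M)))
-o(40, -441) = -(-34503 - 441*40*(4 - 441))/(371*(-441)*(4 - 441)) = -(-1)*(-34503 - 441*40*(-437))/(371*441*(-437)) = -(-1)*(-1)*(-34503 + 7708680)/(371*441*437) = -(-1)*(-1)*7674177/(371*441*437) = -1*365437/3404667 = -365437/3404667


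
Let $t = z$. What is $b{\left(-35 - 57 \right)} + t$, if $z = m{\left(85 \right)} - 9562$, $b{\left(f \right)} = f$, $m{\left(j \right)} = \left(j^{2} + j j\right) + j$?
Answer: $4881$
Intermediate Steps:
$m{\left(j \right)} = j + 2 j^{2}$ ($m{\left(j \right)} = \left(j^{2} + j^{2}\right) + j = 2 j^{2} + j = j + 2 j^{2}$)
$z = 4973$ ($z = 85 \left(1 + 2 \cdot 85\right) - 9562 = 85 \left(1 + 170\right) - 9562 = 85 \cdot 171 - 9562 = 14535 - 9562 = 4973$)
$t = 4973$
$b{\left(-35 - 57 \right)} + t = \left(-35 - 57\right) + 4973 = -92 + 4973 = 4881$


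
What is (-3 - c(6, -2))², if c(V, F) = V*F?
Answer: 81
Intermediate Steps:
c(V, F) = F*V
(-3 - c(6, -2))² = (-3 - (-2)*6)² = (-3 - 1*(-12))² = (-3 + 12)² = 9² = 81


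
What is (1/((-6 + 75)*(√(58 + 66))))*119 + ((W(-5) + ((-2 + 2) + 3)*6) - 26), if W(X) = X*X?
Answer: 17 + 119*√31/4278 ≈ 17.155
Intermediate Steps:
W(X) = X²
(1/((-6 + 75)*(√(58 + 66))))*119 + ((W(-5) + ((-2 + 2) + 3)*6) - 26) = (1/((-6 + 75)*(√(58 + 66))))*119 + (((-5)² + ((-2 + 2) + 3)*6) - 26) = (1/(69*(√124)))*119 + ((25 + (0 + 3)*6) - 26) = (1/(69*((2*√31))))*119 + ((25 + 3*6) - 26) = ((√31/62)/69)*119 + ((25 + 18) - 26) = (√31/4278)*119 + (43 - 26) = 119*√31/4278 + 17 = 17 + 119*√31/4278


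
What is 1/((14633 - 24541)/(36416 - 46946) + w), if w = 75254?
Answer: 5265/396217264 ≈ 1.3288e-5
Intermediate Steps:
1/((14633 - 24541)/(36416 - 46946) + w) = 1/((14633 - 24541)/(36416 - 46946) + 75254) = 1/(-9908/(-10530) + 75254) = 1/(-9908*(-1/10530) + 75254) = 1/(4954/5265 + 75254) = 1/(396217264/5265) = 5265/396217264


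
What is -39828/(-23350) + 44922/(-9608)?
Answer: -166565319/56086700 ≈ -2.9698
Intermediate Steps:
-39828/(-23350) + 44922/(-9608) = -39828*(-1/23350) + 44922*(-1/9608) = 19914/11675 - 22461/4804 = -166565319/56086700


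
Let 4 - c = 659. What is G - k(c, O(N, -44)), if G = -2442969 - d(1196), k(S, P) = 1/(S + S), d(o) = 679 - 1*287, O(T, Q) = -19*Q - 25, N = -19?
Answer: -3200802909/1310 ≈ -2.4434e+6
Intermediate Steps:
c = -655 (c = 4 - 1*659 = 4 - 659 = -655)
O(T, Q) = -25 - 19*Q
d(o) = 392 (d(o) = 679 - 287 = 392)
k(S, P) = 1/(2*S)
G = -2443361 (G = -2442969 - 1*392 = -2442969 - 392 = -2443361)
G - k(c, O(N, -44)) = -2443361 - 1/(2*(-655)) = -2443361 - (-1)/(2*655) = -2443361 - 1*(-1/1310) = -2443361 + 1/1310 = -3200802909/1310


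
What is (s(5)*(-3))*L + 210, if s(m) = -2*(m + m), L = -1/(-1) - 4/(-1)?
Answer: 510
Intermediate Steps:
L = 5 (L = -1*(-1) - 4*(-1) = 1 + 4 = 5)
s(m) = -4*m
(s(5)*(-3))*L + 210 = (-4*5*(-3))*5 + 210 = -20*(-3)*5 + 210 = 60*5 + 210 = 300 + 210 = 510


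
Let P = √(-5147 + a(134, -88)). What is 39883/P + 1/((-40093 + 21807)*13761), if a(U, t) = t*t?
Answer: -1/251633646 + 39883*√53/371 ≈ 782.62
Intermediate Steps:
a(U, t) = t²
P = 7*√53 (P = √(-5147 + (-88)²) = √(-5147 + 7744) = √2597 = 7*√53 ≈ 50.961)
39883/P + 1/((-40093 + 21807)*13761) = 39883/((7*√53)) + 1/((-40093 + 21807)*13761) = 39883*(√53/371) + (1/13761)/(-18286) = 39883*√53/371 - 1/18286*1/13761 = 39883*√53/371 - 1/251633646 = -1/251633646 + 39883*√53/371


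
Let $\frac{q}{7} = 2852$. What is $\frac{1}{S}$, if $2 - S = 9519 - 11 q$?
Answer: $\frac{1}{210087} \approx 4.7599 \cdot 10^{-6}$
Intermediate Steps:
$q = 19964$ ($q = 7 \cdot 2852 = 19964$)
$S = 210087$ ($S = 2 - \left(9519 - 11 \cdot 19964\right) = 2 - \left(9519 - 219604\right) = 2 - -210085 = 2 + 210085 = 210087$)
$\frac{1}{S} = \frac{1}{210087}$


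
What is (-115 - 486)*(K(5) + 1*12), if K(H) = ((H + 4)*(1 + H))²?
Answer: -1759728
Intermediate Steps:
K(H) = (1 + H)²*(4 + H)² (K(H) = ((4 + H)*(1 + H))² = ((1 + H)*(4 + H))² = (1 + H)²*(4 + H)²)
(-115 - 486)*(K(5) + 1*12) = (-115 - 486)*((1 + 5)²*(4 + 5)² + 1*12) = -601*(6²*9² + 12) = -601*(36*81 + 12) = -601*(2916 + 12) = -601*2928 = -1759728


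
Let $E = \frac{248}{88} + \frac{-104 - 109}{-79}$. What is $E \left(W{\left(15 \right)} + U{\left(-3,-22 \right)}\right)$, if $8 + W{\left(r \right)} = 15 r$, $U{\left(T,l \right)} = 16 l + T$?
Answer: $- \frac{661296}{869} \approx -760.99$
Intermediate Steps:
$U{\left(T,l \right)} = T + 16 l$
$W{\left(r \right)} = -8 + 15 r$
$E = \frac{4792}{869}$ ($E = 248 \cdot \frac{1}{88} + \left(-104 - 109\right) \left(- \frac{1}{79}\right) = \frac{31}{11} - - \frac{213}{79} = \frac{31}{11} + \frac{213}{79} = \frac{4792}{869} \approx 5.5144$)
$E \left(W{\left(15 \right)} + U{\left(-3,-22 \right)}\right) = \frac{4792 \left(\left(-8 + 15 \cdot 15\right) + \left(-3 + 16 \left(-22\right)\right)\right)}{869} = \frac{4792 \left(\left(-8 + 225\right) - 355\right)}{869} = \frac{4792 \left(217 - 355\right)}{869} = \frac{4792}{869} \left(-138\right) = - \frac{661296}{869}$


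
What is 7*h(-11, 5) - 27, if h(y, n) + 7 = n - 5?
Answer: -76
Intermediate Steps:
h(y, n) = -12 + n (h(y, n) = -7 + (n - 5) = -7 + (-5 + n) = -12 + n)
7*h(-11, 5) - 27 = 7*(-12 + 5) - 27 = 7*(-7) - 27 = -49 - 27 = -76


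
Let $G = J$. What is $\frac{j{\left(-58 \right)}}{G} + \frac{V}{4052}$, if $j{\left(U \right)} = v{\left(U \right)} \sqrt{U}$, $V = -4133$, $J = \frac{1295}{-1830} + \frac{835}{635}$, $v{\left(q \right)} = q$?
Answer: $- \frac{4133}{4052} - \frac{2695956 i \sqrt{58}}{28229} \approx -1.02 - 727.33 i$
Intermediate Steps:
$J = \frac{28229}{46482}$ ($J = 1295 \left(- \frac{1}{1830}\right) + 835 \cdot \frac{1}{635} = - \frac{259}{366} + \frac{167}{127} = \frac{28229}{46482} \approx 0.60731$)
$G = \frac{28229}{46482} \approx 0.60731$
$j{\left(U \right)} = U^{\frac{3}{2}}$ ($j{\left(U \right)} = U \sqrt{U} = U^{\frac{3}{2}}$)
$\frac{j{\left(-58 \right)}}{G} + \frac{V}{4052} = \frac{\left(-58\right)^{\frac{3}{2}}}{\frac{28229}{46482}} - \frac{4133}{4052} = - 58 i \sqrt{58} \cdot \frac{46482}{28229} - \frac{4133}{4052} = - \frac{2695956 i \sqrt{58}}{28229} - \frac{4133}{4052} = - \frac{4133}{4052} - \frac{2695956 i \sqrt{58}}{28229}$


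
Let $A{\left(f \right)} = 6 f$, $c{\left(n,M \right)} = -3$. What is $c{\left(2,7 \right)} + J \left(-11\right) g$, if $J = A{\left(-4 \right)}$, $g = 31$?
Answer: $8181$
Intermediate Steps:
$J = -24$ ($J = 6 \left(-4\right) = -24$)
$c{\left(2,7 \right)} + J \left(-11\right) g = -3 + \left(-24\right) \left(-11\right) 31 = -3 + 264 \cdot 31 = -3 + 8184 = 8181$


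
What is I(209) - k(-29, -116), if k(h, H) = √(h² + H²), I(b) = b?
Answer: 209 - 29*√17 ≈ 89.430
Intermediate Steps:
k(h, H) = √(H² + h²)
I(209) - k(-29, -116) = 209 - √((-116)² + (-29)²) = 209 - √(13456 + 841) = 209 - √14297 = 209 - 29*√17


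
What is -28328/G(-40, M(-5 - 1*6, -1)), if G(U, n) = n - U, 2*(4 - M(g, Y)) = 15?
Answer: -56656/73 ≈ -776.11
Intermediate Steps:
M(g, Y) = -7/2 (M(g, Y) = 4 - ½*15 = 4 - 15/2 = -7/2)
-28328/G(-40, M(-5 - 1*6, -1)) = -28328/(-7/2 - 1*(-40)) = -28328/(-7/2 + 40) = -28328/73/2 = -28328*2/73 = -56656/73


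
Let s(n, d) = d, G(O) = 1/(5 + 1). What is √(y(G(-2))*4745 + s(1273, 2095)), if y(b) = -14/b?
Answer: I*√396485 ≈ 629.67*I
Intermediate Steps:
G(O) = ⅙ (G(O) = 1/6 = ⅙)
√(y(G(-2))*4745 + s(1273, 2095)) = √(-14/⅙*4745 + 2095) = √(-14*6*4745 + 2095) = √(-84*4745 + 2095) = √(-398580 + 2095) = √(-396485) = I*√396485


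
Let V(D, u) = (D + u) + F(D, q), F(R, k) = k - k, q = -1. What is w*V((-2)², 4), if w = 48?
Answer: 384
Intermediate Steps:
F(R, k) = 0
V(D, u) = D + u (V(D, u) = (D + u) + 0 = D + u)
w*V((-2)², 4) = 48*((-2)² + 4) = 48*(4 + 4) = 48*8 = 384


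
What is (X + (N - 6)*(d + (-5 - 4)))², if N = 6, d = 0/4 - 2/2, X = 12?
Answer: 144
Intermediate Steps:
d = -1 (d = 0*(¼) - 2*½ = 0 - 1 = -1)
(X + (N - 6)*(d + (-5 - 4)))² = (12 + (6 - 6)*(-1 + (-5 - 4)))² = (12 + 0*(-1 - 9))² = (12 + 0*(-10))² = (12 + 0)² = 12² = 144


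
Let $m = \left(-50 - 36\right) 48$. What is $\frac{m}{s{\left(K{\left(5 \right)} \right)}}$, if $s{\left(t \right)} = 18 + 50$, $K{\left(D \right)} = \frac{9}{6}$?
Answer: $- \frac{1032}{17} \approx -60.706$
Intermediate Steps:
$K{\left(D \right)} = \frac{3}{2}$ ($K{\left(D \right)} = 9 \cdot \frac{1}{6} = \frac{3}{2}$)
$m = -4128$ ($m = \left(-86\right) 48 = -4128$)
$s{\left(t \right)} = 68$
$\frac{m}{s{\left(K{\left(5 \right)} \right)}} = - \frac{4128}{68} = \left(-4128\right) \frac{1}{68} = - \frac{1032}{17}$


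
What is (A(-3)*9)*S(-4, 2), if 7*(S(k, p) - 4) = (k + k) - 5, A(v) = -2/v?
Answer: 90/7 ≈ 12.857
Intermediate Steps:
S(k, p) = 23/7 + 2*k/7 (S(k, p) = 4 + ((k + k) - 5)/7 = 4 + (2*k - 5)/7 = 4 + (-5 + 2*k)/7 = 4 + (-5/7 + 2*k/7) = 23/7 + 2*k/7)
(A(-3)*9)*S(-4, 2) = (-2/(-3)*9)*(23/7 + (2/7)*(-4)) = (-2*(-⅓)*9)*(23/7 - 8/7) = ((⅔)*9)*(15/7) = 6*(15/7) = 90/7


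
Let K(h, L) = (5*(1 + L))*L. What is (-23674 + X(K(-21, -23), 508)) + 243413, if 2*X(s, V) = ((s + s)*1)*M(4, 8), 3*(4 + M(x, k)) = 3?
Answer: 212149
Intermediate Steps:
M(x, k) = -3 (M(x, k) = -4 + (⅓)*3 = -4 + 1 = -3)
K(h, L) = L*(5 + 5*L) (K(h, L) = (5 + 5*L)*L = L*(5 + 5*L))
X(s, V) = -3*s (X(s, V) = (((s + s)*1)*(-3))/2 = (((2*s)*1)*(-3))/2 = ((2*s)*(-3))/2 = (-6*s)/2 = -3*s)
(-23674 + X(K(-21, -23), 508)) + 243413 = (-23674 - 15*(-23)*(1 - 23)) + 243413 = (-23674 - 15*(-23)*(-22)) + 243413 = (-23674 - 3*2530) + 243413 = (-23674 - 7590) + 243413 = -31264 + 243413 = 212149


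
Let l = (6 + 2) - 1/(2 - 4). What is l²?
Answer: 289/4 ≈ 72.250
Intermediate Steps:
l = 17/2 (l = 8 - 1/(-2) = 8 - 1*(-½) = 8 + ½ = 17/2 ≈ 8.5000)
l² = (17/2)² = 289/4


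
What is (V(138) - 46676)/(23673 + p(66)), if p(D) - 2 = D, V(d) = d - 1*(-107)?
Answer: -46431/23741 ≈ -1.9557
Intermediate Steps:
V(d) = 107 + d (V(d) = d + 107 = 107 + d)
p(D) = 2 + D
(V(138) - 46676)/(23673 + p(66)) = ((107 + 138) - 46676)/(23673 + (2 + 66)) = (245 - 46676)/(23673 + 68) = -46431/23741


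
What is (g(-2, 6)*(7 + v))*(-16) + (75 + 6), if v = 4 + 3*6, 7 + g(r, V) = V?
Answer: 545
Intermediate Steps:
g(r, V) = -7 + V
v = 22 (v = 4 + 18 = 22)
(g(-2, 6)*(7 + v))*(-16) + (75 + 6) = ((-7 + 6)*(7 + 22))*(-16) + (75 + 6) = -1*29*(-16) + 81 = -29*(-16) + 81 = 464 + 81 = 545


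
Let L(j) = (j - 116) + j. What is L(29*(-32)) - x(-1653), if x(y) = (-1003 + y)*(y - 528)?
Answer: -5794708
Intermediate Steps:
L(j) = -116 + 2*j (L(j) = (-116 + j) + j = -116 + 2*j)
x(y) = (-1003 + y)*(-528 + y)
L(29*(-32)) - x(-1653) = (-116 + 2*(29*(-32))) - (529584 + (-1653)² - 1531*(-1653)) = (-116 + 2*(-928)) - (529584 + 2732409 + 2530743) = (-116 - 1856) - 1*5792736 = -1972 - 5792736 = -5794708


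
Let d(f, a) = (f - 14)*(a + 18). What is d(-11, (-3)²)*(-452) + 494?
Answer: 305594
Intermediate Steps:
d(f, a) = (-14 + f)*(18 + a)
d(-11, (-3)²)*(-452) + 494 = (-252 - 14*(-3)² + 18*(-11) + (-3)²*(-11))*(-452) + 494 = (-252 - 14*9 - 198 + 9*(-11))*(-452) + 494 = (-252 - 126 - 198 - 99)*(-452) + 494 = -675*(-452) + 494 = 305100 + 494 = 305594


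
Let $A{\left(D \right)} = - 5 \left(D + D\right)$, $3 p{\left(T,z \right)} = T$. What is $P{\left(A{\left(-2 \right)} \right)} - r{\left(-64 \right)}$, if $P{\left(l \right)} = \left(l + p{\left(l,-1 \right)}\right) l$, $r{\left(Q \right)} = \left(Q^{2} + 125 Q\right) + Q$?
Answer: $\frac{13504}{3} \approx 4501.3$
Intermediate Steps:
$p{\left(T,z \right)} = \frac{T}{3}$
$r{\left(Q \right)} = Q^{2} + 126 Q$
$A{\left(D \right)} = - 10 D$ ($A{\left(D \right)} = - 5 \cdot 2 D = - 10 D$)
$P{\left(l \right)} = \frac{4 l^{2}}{3}$ ($P{\left(l \right)} = \left(l + \frac{l}{3}\right) l = \frac{4 l}{3} l = \frac{4 l^{2}}{3}$)
$P{\left(A{\left(-2 \right)} \right)} - r{\left(-64 \right)} = \frac{4 \left(\left(-10\right) \left(-2\right)\right)^{2}}{3} - - 64 \left(126 - 64\right) = \frac{4 \cdot 20^{2}}{3} - \left(-64\right) 62 = \frac{4}{3} \cdot 400 - -3968 = \frac{1600}{3} + 3968 = \frac{13504}{3}$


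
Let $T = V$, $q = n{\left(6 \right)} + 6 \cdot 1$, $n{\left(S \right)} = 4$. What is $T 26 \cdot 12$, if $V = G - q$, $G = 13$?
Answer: $936$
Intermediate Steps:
$q = 10$ ($q = 4 + 6 \cdot 1 = 4 + 6 = 10$)
$V = 3$ ($V = 13 - 10 = 3$)
$T = 3$
$T 26 \cdot 12 = 3 \cdot 26 \cdot 12 = 78 \cdot 12 = 936$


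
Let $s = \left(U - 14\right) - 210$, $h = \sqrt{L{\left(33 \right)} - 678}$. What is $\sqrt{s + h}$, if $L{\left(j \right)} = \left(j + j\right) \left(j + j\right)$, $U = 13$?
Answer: $\sqrt{-211 + \sqrt{3678}} \approx 12.262 i$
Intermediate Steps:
$L{\left(j \right)} = 4 j^{2}$ ($L{\left(j \right)} = 2 j 2 j = 4 j^{2}$)
$h = \sqrt{3678}$ ($h = \sqrt{4 \cdot 33^{2} - 678} = \sqrt{4 \cdot 1089 - 678} = \sqrt{4356 - 678} = \sqrt{3678} \approx 60.646$)
$s = -211$ ($s = \left(13 - 14\right) - 210 = -1 - 210 = -211$)
$\sqrt{s + h} = \sqrt{-211 + \sqrt{3678}}$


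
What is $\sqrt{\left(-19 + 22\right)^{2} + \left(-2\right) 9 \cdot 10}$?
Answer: $3 i \sqrt{19} \approx 13.077 i$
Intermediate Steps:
$\sqrt{\left(-19 + 22\right)^{2} + \left(-2\right) 9 \cdot 10} = \sqrt{3^{2} - 180} = \sqrt{9 - 180} = \sqrt{-171} = 3 i \sqrt{19}$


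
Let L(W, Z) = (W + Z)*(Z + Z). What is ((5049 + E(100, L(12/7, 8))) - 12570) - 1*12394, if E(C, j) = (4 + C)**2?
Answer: -9099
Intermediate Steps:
L(W, Z) = 2*Z*(W + Z) (L(W, Z) = (W + Z)*(2*Z) = 2*Z*(W + Z))
((5049 + E(100, L(12/7, 8))) - 12570) - 1*12394 = ((5049 + (4 + 100)**2) - 12570) - 1*12394 = ((5049 + 104**2) - 12570) - 12394 = ((5049 + 10816) - 12570) - 12394 = (15865 - 12570) - 12394 = 3295 - 12394 = -9099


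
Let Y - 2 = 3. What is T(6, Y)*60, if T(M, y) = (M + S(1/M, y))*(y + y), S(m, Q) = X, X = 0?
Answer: 3600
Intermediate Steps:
Y = 5 (Y = 2 + 3 = 5)
S(m, Q) = 0
T(M, y) = 2*M*y (T(M, y) = (M + 0)*(y + y) = M*(2*y) = 2*M*y)
T(6, Y)*60 = (2*6*5)*60 = 60*60 = 3600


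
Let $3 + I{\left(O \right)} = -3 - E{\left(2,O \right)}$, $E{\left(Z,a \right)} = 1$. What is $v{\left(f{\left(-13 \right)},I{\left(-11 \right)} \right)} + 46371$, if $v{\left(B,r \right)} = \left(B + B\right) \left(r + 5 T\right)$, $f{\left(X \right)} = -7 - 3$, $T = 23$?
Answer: $44211$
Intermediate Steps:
$f{\left(X \right)} = -10$
$I{\left(O \right)} = -7$ ($I{\left(O \right)} = -3 - 4 = -7$)
$v{\left(B,r \right)} = 2 B \left(115 + r\right)$ ($v{\left(B,r \right)} = \left(B + B\right) \left(r + 5 \cdot 23\right) = 2 B \left(r + 115\right) = 2 B \left(115 + r\right)$)
$v{\left(f{\left(-13 \right)},I{\left(-11 \right)} \right)} + 46371 = 2 \left(-10\right) \left(115 - 7\right) + 46371 = 2 \left(-10\right) 108 + 46371 = -2160 + 46371 = 44211$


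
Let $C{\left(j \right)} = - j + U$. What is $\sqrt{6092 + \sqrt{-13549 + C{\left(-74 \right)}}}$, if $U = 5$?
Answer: $\sqrt{6092 + i \sqrt{13470}} \approx 78.055 + 0.7435 i$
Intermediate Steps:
$C{\left(j \right)} = 5 - j$ ($C{\left(j \right)} = - j + 5 = 5 - j$)
$\sqrt{6092 + \sqrt{-13549 + C{\left(-74 \right)}}} = \sqrt{6092 + \sqrt{-13549 + \left(5 - -74\right)}} = \sqrt{6092 + \sqrt{-13549 + \left(5 + 74\right)}} = \sqrt{6092 + \sqrt{-13549 + 79}} = \sqrt{6092 + \sqrt{-13470}} = \sqrt{6092 + i \sqrt{13470}}$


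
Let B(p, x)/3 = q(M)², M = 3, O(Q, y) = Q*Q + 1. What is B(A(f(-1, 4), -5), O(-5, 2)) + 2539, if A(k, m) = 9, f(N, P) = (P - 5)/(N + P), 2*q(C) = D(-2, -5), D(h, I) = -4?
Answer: 2551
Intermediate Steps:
O(Q, y) = 1 + Q² (O(Q, y) = Q² + 1 = 1 + Q²)
q(C) = -2 (q(C) = (½)*(-4) = -2)
f(N, P) = (-5 + P)/(N + P)
B(p, x) = 12 (B(p, x) = 3*(-2)² = 3*4 = 12)
B(A(f(-1, 4), -5), O(-5, 2)) + 2539 = 12 + 2539 = 2551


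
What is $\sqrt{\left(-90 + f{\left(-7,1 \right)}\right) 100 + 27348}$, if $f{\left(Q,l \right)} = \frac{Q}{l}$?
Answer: $4 \sqrt{1103} \approx 132.85$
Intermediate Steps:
$\sqrt{\left(-90 + f{\left(-7,1 \right)}\right) 100 + 27348} = \sqrt{\left(-90 - \frac{7}{1}\right) 100 + 27348} = \sqrt{\left(-90 - 7\right) 100 + 27348} = \sqrt{\left(-97\right) 100 + 27348} = \sqrt{-9700 + 27348} = \sqrt{17648} = 4 \sqrt{1103}$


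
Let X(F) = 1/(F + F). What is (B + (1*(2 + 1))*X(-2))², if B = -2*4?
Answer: 1225/16 ≈ 76.563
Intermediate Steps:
X(F) = 1/(2*F)
B = -8
(B + (1*(2 + 1))*X(-2))² = (-8 + (1*(2 + 1))*((½)/(-2)))² = (-8 + (1*3)*((½)*(-½)))² = (-8 + 3*(-¼))² = (-8 - ¾)² = (-35/4)² = 1225/16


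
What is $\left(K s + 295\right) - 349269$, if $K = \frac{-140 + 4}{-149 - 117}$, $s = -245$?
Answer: $- \frac{6632886}{19} \approx -3.491 \cdot 10^{5}$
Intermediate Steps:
$K = \frac{68}{133}$ ($K = - \frac{136}{-266} = \left(-136\right) \left(- \frac{1}{266}\right) = \frac{68}{133} \approx 0.51128$)
$\left(K s + 295\right) - 349269 = \left(\frac{68}{133} \left(-245\right) + 295\right) - 349269 = \left(- \frac{2380}{19} + 295\right) - 349269 = \frac{3225}{19} - 349269 = - \frac{6632886}{19}$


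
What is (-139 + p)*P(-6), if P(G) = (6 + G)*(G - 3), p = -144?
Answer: 0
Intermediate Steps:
P(G) = (-3 + G)*(6 + G) (P(G) = (6 + G)*(-3 + G) = (-3 + G)*(6 + G))
(-139 + p)*P(-6) = (-139 - 144)*(-18 + (-6)**2 + 3*(-6)) = -283*(-18 + 36 - 18) = -283*0 = 0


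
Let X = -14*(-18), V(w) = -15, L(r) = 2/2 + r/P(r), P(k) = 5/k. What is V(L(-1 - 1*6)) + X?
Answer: 237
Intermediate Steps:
L(r) = 1 + r²/5 (L(r) = 2/2 + r/((5/r)) = 2*(½) + r*(r/5) = 1 + r²/5)
X = 252
V(L(-1 - 1*6)) + X = -15 + 252 = 237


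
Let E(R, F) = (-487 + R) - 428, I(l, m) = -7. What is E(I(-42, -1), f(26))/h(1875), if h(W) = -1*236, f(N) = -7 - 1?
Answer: 461/118 ≈ 3.9068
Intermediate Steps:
f(N) = -8
E(R, F) = -915 + R
h(W) = -236
E(I(-42, -1), f(26))/h(1875) = (-915 - 7)/(-236) = -922*(-1/236) = 461/118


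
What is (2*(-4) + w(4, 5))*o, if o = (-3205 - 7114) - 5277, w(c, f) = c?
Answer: 62384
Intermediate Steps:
o = -15596 (o = -10319 - 5277 = -15596)
(2*(-4) + w(4, 5))*o = (2*(-4) + 4)*(-15596) = (-8 + 4)*(-15596) = -4*(-15596) = 62384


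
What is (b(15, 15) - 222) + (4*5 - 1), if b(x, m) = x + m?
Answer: -173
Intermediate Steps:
b(x, m) = m + x
(b(15, 15) - 222) + (4*5 - 1) = ((15 + 15) - 222) + (4*5 - 1) = (30 - 222) + (20 - 1) = -192 + 19 = -173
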